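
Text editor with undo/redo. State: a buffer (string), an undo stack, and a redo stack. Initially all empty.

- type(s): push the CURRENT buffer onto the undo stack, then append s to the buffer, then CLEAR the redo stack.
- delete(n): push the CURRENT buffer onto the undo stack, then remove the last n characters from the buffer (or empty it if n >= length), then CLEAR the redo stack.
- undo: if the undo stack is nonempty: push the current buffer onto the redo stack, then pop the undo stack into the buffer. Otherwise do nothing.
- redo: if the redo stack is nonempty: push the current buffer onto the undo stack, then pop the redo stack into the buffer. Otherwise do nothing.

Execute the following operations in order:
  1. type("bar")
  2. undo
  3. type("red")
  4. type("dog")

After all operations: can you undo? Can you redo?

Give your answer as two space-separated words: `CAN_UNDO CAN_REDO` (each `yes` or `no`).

After op 1 (type): buf='bar' undo_depth=1 redo_depth=0
After op 2 (undo): buf='(empty)' undo_depth=0 redo_depth=1
After op 3 (type): buf='red' undo_depth=1 redo_depth=0
After op 4 (type): buf='reddog' undo_depth=2 redo_depth=0

Answer: yes no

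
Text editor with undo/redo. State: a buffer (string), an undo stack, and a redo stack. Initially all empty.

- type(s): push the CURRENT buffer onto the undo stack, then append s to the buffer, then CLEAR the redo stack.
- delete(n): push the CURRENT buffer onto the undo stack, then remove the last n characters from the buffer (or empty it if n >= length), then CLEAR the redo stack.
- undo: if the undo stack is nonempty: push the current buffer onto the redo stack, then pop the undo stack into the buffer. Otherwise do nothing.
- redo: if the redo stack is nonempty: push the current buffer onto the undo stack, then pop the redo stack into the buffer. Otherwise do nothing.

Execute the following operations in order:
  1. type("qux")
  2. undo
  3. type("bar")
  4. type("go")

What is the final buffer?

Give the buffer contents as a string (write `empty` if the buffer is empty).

Answer: bargo

Derivation:
After op 1 (type): buf='qux' undo_depth=1 redo_depth=0
After op 2 (undo): buf='(empty)' undo_depth=0 redo_depth=1
After op 3 (type): buf='bar' undo_depth=1 redo_depth=0
After op 4 (type): buf='bargo' undo_depth=2 redo_depth=0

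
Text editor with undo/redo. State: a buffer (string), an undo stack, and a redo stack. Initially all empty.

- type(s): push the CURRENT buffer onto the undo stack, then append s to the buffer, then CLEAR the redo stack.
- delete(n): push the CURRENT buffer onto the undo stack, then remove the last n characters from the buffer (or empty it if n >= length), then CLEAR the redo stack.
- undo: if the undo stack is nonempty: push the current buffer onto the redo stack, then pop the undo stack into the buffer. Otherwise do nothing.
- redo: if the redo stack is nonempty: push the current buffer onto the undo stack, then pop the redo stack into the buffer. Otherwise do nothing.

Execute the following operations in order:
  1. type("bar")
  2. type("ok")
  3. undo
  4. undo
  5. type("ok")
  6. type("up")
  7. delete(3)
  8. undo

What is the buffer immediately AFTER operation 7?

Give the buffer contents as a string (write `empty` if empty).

After op 1 (type): buf='bar' undo_depth=1 redo_depth=0
After op 2 (type): buf='barok' undo_depth=2 redo_depth=0
After op 3 (undo): buf='bar' undo_depth=1 redo_depth=1
After op 4 (undo): buf='(empty)' undo_depth=0 redo_depth=2
After op 5 (type): buf='ok' undo_depth=1 redo_depth=0
After op 6 (type): buf='okup' undo_depth=2 redo_depth=0
After op 7 (delete): buf='o' undo_depth=3 redo_depth=0

Answer: o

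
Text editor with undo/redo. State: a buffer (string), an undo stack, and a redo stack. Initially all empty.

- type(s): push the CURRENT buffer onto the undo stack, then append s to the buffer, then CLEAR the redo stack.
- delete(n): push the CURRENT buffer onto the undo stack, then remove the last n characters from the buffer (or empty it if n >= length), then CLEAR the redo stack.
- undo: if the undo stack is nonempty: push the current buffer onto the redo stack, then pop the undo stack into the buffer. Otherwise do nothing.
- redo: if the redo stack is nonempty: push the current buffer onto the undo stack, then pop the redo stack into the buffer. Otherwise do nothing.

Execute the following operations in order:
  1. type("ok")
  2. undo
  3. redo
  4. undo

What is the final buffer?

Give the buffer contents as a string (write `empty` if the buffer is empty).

Answer: empty

Derivation:
After op 1 (type): buf='ok' undo_depth=1 redo_depth=0
After op 2 (undo): buf='(empty)' undo_depth=0 redo_depth=1
After op 3 (redo): buf='ok' undo_depth=1 redo_depth=0
After op 4 (undo): buf='(empty)' undo_depth=0 redo_depth=1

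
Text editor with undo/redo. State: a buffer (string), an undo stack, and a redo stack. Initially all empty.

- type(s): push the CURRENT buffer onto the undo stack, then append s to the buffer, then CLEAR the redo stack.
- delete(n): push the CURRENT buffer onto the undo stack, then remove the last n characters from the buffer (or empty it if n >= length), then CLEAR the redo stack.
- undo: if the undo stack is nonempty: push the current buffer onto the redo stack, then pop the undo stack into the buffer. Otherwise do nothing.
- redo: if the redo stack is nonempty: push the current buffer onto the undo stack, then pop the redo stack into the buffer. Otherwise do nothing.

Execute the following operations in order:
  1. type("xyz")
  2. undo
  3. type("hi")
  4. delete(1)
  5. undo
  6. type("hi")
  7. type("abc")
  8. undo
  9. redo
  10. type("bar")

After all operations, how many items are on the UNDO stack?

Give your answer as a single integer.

Answer: 4

Derivation:
After op 1 (type): buf='xyz' undo_depth=1 redo_depth=0
After op 2 (undo): buf='(empty)' undo_depth=0 redo_depth=1
After op 3 (type): buf='hi' undo_depth=1 redo_depth=0
After op 4 (delete): buf='h' undo_depth=2 redo_depth=0
After op 5 (undo): buf='hi' undo_depth=1 redo_depth=1
After op 6 (type): buf='hihi' undo_depth=2 redo_depth=0
After op 7 (type): buf='hihiabc' undo_depth=3 redo_depth=0
After op 8 (undo): buf='hihi' undo_depth=2 redo_depth=1
After op 9 (redo): buf='hihiabc' undo_depth=3 redo_depth=0
After op 10 (type): buf='hihiabcbar' undo_depth=4 redo_depth=0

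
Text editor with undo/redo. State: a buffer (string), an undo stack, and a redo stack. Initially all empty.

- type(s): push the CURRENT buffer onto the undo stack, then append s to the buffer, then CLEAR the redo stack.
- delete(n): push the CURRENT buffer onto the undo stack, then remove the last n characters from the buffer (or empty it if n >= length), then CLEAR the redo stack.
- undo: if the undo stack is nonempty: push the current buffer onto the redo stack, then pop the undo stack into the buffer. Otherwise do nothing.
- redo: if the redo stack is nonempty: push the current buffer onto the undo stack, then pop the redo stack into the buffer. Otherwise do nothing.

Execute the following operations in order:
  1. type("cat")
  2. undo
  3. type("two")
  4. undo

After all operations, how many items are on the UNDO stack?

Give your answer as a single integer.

Answer: 0

Derivation:
After op 1 (type): buf='cat' undo_depth=1 redo_depth=0
After op 2 (undo): buf='(empty)' undo_depth=0 redo_depth=1
After op 3 (type): buf='two' undo_depth=1 redo_depth=0
After op 4 (undo): buf='(empty)' undo_depth=0 redo_depth=1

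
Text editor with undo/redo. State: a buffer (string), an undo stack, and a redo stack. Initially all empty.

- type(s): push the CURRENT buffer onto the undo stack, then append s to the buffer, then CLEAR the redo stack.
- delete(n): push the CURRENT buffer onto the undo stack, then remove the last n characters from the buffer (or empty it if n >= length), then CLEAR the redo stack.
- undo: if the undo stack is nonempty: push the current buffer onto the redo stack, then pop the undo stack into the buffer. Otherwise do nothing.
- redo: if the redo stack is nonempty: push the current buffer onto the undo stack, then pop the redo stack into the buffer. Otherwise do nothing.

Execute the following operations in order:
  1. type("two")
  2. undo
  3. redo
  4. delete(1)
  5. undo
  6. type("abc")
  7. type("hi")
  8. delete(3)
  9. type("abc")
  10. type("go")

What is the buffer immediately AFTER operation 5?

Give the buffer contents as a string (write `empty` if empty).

After op 1 (type): buf='two' undo_depth=1 redo_depth=0
After op 2 (undo): buf='(empty)' undo_depth=0 redo_depth=1
After op 3 (redo): buf='two' undo_depth=1 redo_depth=0
After op 4 (delete): buf='tw' undo_depth=2 redo_depth=0
After op 5 (undo): buf='two' undo_depth=1 redo_depth=1

Answer: two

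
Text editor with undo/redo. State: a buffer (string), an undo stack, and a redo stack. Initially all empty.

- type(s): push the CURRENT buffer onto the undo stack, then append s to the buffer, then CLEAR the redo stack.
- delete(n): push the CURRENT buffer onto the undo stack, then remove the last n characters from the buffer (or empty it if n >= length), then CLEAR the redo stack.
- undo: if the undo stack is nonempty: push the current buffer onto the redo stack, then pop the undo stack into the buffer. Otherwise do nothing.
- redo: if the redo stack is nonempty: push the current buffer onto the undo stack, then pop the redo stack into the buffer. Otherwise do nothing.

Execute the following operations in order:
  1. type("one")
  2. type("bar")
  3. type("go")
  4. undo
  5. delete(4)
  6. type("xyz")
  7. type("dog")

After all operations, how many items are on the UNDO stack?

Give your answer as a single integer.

After op 1 (type): buf='one' undo_depth=1 redo_depth=0
After op 2 (type): buf='onebar' undo_depth=2 redo_depth=0
After op 3 (type): buf='onebargo' undo_depth=3 redo_depth=0
After op 4 (undo): buf='onebar' undo_depth=2 redo_depth=1
After op 5 (delete): buf='on' undo_depth=3 redo_depth=0
After op 6 (type): buf='onxyz' undo_depth=4 redo_depth=0
After op 7 (type): buf='onxyzdog' undo_depth=5 redo_depth=0

Answer: 5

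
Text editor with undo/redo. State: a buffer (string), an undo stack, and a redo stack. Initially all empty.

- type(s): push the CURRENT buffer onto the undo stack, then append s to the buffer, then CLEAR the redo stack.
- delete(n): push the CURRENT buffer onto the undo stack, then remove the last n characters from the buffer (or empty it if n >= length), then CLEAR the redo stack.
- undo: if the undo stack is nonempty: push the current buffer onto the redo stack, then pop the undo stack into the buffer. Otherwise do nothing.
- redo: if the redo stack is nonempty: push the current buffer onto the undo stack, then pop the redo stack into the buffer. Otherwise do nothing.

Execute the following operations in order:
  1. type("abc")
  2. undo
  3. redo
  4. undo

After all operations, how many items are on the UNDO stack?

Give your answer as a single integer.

After op 1 (type): buf='abc' undo_depth=1 redo_depth=0
After op 2 (undo): buf='(empty)' undo_depth=0 redo_depth=1
After op 3 (redo): buf='abc' undo_depth=1 redo_depth=0
After op 4 (undo): buf='(empty)' undo_depth=0 redo_depth=1

Answer: 0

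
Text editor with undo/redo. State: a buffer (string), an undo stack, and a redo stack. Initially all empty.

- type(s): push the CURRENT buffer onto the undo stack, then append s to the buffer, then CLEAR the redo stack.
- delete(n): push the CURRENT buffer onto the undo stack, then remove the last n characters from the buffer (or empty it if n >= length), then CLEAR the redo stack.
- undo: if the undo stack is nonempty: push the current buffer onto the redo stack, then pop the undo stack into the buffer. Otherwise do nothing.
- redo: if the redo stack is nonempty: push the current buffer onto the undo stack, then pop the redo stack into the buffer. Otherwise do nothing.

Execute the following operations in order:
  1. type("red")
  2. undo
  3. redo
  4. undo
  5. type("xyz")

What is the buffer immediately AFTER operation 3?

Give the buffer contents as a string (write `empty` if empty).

After op 1 (type): buf='red' undo_depth=1 redo_depth=0
After op 2 (undo): buf='(empty)' undo_depth=0 redo_depth=1
After op 3 (redo): buf='red' undo_depth=1 redo_depth=0

Answer: red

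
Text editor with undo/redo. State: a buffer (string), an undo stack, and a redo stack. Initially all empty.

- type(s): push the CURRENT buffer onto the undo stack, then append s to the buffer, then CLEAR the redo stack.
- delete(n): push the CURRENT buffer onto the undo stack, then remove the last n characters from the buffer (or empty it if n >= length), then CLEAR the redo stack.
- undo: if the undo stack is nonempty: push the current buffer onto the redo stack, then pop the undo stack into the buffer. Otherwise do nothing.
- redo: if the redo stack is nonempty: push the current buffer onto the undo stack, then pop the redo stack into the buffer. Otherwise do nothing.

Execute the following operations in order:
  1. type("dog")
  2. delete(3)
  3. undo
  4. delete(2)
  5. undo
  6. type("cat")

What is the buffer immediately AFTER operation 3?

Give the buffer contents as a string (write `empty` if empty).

Answer: dog

Derivation:
After op 1 (type): buf='dog' undo_depth=1 redo_depth=0
After op 2 (delete): buf='(empty)' undo_depth=2 redo_depth=0
After op 3 (undo): buf='dog' undo_depth=1 redo_depth=1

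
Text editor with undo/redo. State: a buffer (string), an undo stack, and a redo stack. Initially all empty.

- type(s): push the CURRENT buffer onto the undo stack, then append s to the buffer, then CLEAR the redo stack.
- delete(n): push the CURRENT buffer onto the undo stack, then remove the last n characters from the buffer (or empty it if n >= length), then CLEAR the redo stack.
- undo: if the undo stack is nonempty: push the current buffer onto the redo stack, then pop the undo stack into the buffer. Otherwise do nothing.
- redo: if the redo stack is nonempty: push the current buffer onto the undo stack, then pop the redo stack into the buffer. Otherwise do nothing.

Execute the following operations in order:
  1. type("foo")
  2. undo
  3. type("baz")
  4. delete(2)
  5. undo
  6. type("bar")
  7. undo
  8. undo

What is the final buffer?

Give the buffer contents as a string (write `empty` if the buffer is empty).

After op 1 (type): buf='foo' undo_depth=1 redo_depth=0
After op 2 (undo): buf='(empty)' undo_depth=0 redo_depth=1
After op 3 (type): buf='baz' undo_depth=1 redo_depth=0
After op 4 (delete): buf='b' undo_depth=2 redo_depth=0
After op 5 (undo): buf='baz' undo_depth=1 redo_depth=1
After op 6 (type): buf='bazbar' undo_depth=2 redo_depth=0
After op 7 (undo): buf='baz' undo_depth=1 redo_depth=1
After op 8 (undo): buf='(empty)' undo_depth=0 redo_depth=2

Answer: empty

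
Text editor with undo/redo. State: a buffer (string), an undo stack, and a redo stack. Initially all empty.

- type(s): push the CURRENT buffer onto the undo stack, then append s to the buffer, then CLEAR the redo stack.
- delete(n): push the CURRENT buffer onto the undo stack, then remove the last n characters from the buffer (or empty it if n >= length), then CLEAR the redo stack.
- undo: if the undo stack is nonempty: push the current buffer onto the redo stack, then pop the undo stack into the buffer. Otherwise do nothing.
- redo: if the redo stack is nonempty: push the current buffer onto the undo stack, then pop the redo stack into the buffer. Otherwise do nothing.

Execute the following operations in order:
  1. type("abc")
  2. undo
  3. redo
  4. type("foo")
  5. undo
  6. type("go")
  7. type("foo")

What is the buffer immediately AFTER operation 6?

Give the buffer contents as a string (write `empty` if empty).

Answer: abcgo

Derivation:
After op 1 (type): buf='abc' undo_depth=1 redo_depth=0
After op 2 (undo): buf='(empty)' undo_depth=0 redo_depth=1
After op 3 (redo): buf='abc' undo_depth=1 redo_depth=0
After op 4 (type): buf='abcfoo' undo_depth=2 redo_depth=0
After op 5 (undo): buf='abc' undo_depth=1 redo_depth=1
After op 6 (type): buf='abcgo' undo_depth=2 redo_depth=0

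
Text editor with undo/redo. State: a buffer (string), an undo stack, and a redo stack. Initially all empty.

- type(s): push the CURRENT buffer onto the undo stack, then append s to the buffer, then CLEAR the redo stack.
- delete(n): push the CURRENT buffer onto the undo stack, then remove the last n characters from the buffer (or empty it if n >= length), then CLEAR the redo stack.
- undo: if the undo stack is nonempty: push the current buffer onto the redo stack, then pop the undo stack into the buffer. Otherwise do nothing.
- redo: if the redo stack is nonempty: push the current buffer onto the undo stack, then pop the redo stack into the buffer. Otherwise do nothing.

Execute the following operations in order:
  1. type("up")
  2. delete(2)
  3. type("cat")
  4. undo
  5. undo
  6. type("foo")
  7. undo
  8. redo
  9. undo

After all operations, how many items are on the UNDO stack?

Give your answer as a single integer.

After op 1 (type): buf='up' undo_depth=1 redo_depth=0
After op 2 (delete): buf='(empty)' undo_depth=2 redo_depth=0
After op 3 (type): buf='cat' undo_depth=3 redo_depth=0
After op 4 (undo): buf='(empty)' undo_depth=2 redo_depth=1
After op 5 (undo): buf='up' undo_depth=1 redo_depth=2
After op 6 (type): buf='upfoo' undo_depth=2 redo_depth=0
After op 7 (undo): buf='up' undo_depth=1 redo_depth=1
After op 8 (redo): buf='upfoo' undo_depth=2 redo_depth=0
After op 9 (undo): buf='up' undo_depth=1 redo_depth=1

Answer: 1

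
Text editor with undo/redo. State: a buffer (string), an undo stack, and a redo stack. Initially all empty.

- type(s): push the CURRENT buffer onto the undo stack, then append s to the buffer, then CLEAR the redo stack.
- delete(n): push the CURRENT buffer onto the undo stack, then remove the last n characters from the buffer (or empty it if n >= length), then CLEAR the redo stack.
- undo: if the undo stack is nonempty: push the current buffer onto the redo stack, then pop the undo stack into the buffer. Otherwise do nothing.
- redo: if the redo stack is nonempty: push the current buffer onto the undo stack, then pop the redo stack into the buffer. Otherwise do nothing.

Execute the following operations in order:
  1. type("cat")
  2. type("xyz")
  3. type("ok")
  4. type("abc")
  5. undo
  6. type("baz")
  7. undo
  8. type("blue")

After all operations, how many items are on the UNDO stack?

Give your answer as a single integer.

After op 1 (type): buf='cat' undo_depth=1 redo_depth=0
After op 2 (type): buf='catxyz' undo_depth=2 redo_depth=0
After op 3 (type): buf='catxyzok' undo_depth=3 redo_depth=0
After op 4 (type): buf='catxyzokabc' undo_depth=4 redo_depth=0
After op 5 (undo): buf='catxyzok' undo_depth=3 redo_depth=1
After op 6 (type): buf='catxyzokbaz' undo_depth=4 redo_depth=0
After op 7 (undo): buf='catxyzok' undo_depth=3 redo_depth=1
After op 8 (type): buf='catxyzokblue' undo_depth=4 redo_depth=0

Answer: 4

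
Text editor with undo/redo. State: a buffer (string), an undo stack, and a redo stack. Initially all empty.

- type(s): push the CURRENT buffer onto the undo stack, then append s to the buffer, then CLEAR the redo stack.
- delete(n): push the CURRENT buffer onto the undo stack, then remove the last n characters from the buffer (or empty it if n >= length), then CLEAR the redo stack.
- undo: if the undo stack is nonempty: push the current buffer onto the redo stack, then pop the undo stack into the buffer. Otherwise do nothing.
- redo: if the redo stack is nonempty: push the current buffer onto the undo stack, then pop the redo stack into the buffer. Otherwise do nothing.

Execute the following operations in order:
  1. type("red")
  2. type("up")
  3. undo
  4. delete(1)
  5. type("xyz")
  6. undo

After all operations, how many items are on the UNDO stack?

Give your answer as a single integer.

Answer: 2

Derivation:
After op 1 (type): buf='red' undo_depth=1 redo_depth=0
After op 2 (type): buf='redup' undo_depth=2 redo_depth=0
After op 3 (undo): buf='red' undo_depth=1 redo_depth=1
After op 4 (delete): buf='re' undo_depth=2 redo_depth=0
After op 5 (type): buf='rexyz' undo_depth=3 redo_depth=0
After op 6 (undo): buf='re' undo_depth=2 redo_depth=1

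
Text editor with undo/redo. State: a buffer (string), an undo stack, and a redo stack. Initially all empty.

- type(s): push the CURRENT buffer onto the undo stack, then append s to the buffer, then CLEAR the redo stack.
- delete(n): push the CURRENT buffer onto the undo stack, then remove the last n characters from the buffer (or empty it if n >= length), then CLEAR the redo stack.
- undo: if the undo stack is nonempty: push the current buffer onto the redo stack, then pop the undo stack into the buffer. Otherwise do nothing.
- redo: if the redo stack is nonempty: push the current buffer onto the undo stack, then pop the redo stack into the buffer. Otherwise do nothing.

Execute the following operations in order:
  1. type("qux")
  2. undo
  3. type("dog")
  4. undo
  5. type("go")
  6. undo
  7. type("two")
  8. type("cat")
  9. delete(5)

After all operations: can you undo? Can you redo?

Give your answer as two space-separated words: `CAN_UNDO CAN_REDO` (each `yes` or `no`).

After op 1 (type): buf='qux' undo_depth=1 redo_depth=0
After op 2 (undo): buf='(empty)' undo_depth=0 redo_depth=1
After op 3 (type): buf='dog' undo_depth=1 redo_depth=0
After op 4 (undo): buf='(empty)' undo_depth=0 redo_depth=1
After op 5 (type): buf='go' undo_depth=1 redo_depth=0
After op 6 (undo): buf='(empty)' undo_depth=0 redo_depth=1
After op 7 (type): buf='two' undo_depth=1 redo_depth=0
After op 8 (type): buf='twocat' undo_depth=2 redo_depth=0
After op 9 (delete): buf='t' undo_depth=3 redo_depth=0

Answer: yes no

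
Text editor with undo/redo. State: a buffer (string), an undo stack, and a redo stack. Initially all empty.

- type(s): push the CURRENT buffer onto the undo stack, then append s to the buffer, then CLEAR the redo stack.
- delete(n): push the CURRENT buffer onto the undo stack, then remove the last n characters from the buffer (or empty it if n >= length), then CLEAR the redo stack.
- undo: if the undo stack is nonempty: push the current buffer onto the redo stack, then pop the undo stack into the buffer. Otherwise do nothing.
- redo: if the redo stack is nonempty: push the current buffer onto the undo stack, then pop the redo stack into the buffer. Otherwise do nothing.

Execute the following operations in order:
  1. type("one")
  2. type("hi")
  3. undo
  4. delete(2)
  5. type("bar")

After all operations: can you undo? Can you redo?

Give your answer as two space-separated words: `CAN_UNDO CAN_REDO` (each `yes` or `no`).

After op 1 (type): buf='one' undo_depth=1 redo_depth=0
After op 2 (type): buf='onehi' undo_depth=2 redo_depth=0
After op 3 (undo): buf='one' undo_depth=1 redo_depth=1
After op 4 (delete): buf='o' undo_depth=2 redo_depth=0
After op 5 (type): buf='obar' undo_depth=3 redo_depth=0

Answer: yes no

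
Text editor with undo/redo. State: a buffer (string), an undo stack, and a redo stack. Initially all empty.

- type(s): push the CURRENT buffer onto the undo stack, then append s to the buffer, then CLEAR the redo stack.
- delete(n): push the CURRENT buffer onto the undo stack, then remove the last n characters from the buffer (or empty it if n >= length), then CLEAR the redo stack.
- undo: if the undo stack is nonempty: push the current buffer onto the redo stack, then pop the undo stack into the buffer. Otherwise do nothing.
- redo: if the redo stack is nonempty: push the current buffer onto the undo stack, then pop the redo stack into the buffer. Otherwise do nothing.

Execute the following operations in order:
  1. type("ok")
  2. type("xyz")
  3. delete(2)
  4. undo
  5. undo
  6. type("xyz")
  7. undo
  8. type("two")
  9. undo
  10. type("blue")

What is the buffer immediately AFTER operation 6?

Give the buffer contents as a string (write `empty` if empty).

Answer: okxyz

Derivation:
After op 1 (type): buf='ok' undo_depth=1 redo_depth=0
After op 2 (type): buf='okxyz' undo_depth=2 redo_depth=0
After op 3 (delete): buf='okx' undo_depth=3 redo_depth=0
After op 4 (undo): buf='okxyz' undo_depth=2 redo_depth=1
After op 5 (undo): buf='ok' undo_depth=1 redo_depth=2
After op 6 (type): buf='okxyz' undo_depth=2 redo_depth=0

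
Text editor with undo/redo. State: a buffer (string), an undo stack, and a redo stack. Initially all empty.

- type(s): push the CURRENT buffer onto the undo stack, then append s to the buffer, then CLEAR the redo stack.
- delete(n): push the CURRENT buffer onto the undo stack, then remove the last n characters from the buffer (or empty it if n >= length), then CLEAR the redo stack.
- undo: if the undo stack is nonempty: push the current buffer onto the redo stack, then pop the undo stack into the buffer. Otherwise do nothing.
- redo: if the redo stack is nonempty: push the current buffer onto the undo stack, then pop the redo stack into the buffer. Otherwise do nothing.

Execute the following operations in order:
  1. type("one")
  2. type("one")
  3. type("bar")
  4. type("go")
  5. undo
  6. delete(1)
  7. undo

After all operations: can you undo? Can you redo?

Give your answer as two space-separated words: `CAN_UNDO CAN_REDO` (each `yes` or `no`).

After op 1 (type): buf='one' undo_depth=1 redo_depth=0
After op 2 (type): buf='oneone' undo_depth=2 redo_depth=0
After op 3 (type): buf='oneonebar' undo_depth=3 redo_depth=0
After op 4 (type): buf='oneonebargo' undo_depth=4 redo_depth=0
After op 5 (undo): buf='oneonebar' undo_depth=3 redo_depth=1
After op 6 (delete): buf='oneoneba' undo_depth=4 redo_depth=0
After op 7 (undo): buf='oneonebar' undo_depth=3 redo_depth=1

Answer: yes yes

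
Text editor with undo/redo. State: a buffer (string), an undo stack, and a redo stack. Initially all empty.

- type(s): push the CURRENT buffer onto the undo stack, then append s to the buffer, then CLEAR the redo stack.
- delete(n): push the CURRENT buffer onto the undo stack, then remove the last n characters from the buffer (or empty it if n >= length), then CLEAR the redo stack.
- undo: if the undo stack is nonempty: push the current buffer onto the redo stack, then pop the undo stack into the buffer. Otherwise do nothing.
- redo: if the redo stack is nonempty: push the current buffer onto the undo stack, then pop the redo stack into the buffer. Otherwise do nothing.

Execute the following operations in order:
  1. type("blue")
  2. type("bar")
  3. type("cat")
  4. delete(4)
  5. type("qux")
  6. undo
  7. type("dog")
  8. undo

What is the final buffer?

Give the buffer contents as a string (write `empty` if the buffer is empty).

After op 1 (type): buf='blue' undo_depth=1 redo_depth=0
After op 2 (type): buf='bluebar' undo_depth=2 redo_depth=0
After op 3 (type): buf='bluebarcat' undo_depth=3 redo_depth=0
After op 4 (delete): buf='blueba' undo_depth=4 redo_depth=0
After op 5 (type): buf='bluebaqux' undo_depth=5 redo_depth=0
After op 6 (undo): buf='blueba' undo_depth=4 redo_depth=1
After op 7 (type): buf='bluebadog' undo_depth=5 redo_depth=0
After op 8 (undo): buf='blueba' undo_depth=4 redo_depth=1

Answer: blueba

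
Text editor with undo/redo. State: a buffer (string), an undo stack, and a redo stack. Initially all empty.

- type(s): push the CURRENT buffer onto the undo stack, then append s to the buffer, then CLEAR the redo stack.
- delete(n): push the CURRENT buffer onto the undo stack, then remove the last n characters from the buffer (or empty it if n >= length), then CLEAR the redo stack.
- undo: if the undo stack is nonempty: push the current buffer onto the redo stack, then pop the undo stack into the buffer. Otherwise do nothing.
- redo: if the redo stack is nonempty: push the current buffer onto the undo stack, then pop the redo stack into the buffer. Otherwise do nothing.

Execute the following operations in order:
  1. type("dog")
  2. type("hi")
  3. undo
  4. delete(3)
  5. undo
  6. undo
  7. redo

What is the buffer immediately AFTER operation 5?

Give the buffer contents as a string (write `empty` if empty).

After op 1 (type): buf='dog' undo_depth=1 redo_depth=0
After op 2 (type): buf='doghi' undo_depth=2 redo_depth=0
After op 3 (undo): buf='dog' undo_depth=1 redo_depth=1
After op 4 (delete): buf='(empty)' undo_depth=2 redo_depth=0
After op 5 (undo): buf='dog' undo_depth=1 redo_depth=1

Answer: dog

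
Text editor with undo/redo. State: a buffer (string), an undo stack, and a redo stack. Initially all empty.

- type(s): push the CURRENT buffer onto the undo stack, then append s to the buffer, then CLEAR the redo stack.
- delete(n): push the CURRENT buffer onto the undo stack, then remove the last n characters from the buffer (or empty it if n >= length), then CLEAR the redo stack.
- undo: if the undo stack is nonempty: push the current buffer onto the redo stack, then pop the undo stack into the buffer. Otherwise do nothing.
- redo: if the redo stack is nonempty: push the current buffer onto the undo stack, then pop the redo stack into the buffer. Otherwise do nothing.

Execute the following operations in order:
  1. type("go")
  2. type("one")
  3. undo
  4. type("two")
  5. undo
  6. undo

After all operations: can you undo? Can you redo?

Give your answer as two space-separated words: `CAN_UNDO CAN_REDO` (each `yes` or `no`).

After op 1 (type): buf='go' undo_depth=1 redo_depth=0
After op 2 (type): buf='goone' undo_depth=2 redo_depth=0
After op 3 (undo): buf='go' undo_depth=1 redo_depth=1
After op 4 (type): buf='gotwo' undo_depth=2 redo_depth=0
After op 5 (undo): buf='go' undo_depth=1 redo_depth=1
After op 6 (undo): buf='(empty)' undo_depth=0 redo_depth=2

Answer: no yes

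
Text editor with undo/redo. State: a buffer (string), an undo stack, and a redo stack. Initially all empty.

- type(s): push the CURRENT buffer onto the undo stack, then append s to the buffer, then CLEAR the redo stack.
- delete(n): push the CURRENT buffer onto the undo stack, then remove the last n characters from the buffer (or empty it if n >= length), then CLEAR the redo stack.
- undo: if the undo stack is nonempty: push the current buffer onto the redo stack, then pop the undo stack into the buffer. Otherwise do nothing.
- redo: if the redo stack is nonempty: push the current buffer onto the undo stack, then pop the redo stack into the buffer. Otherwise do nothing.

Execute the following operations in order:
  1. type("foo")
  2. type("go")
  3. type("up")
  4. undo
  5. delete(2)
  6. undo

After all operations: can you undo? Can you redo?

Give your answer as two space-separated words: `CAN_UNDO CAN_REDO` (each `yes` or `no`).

After op 1 (type): buf='foo' undo_depth=1 redo_depth=0
After op 2 (type): buf='foogo' undo_depth=2 redo_depth=0
After op 3 (type): buf='foogoup' undo_depth=3 redo_depth=0
After op 4 (undo): buf='foogo' undo_depth=2 redo_depth=1
After op 5 (delete): buf='foo' undo_depth=3 redo_depth=0
After op 6 (undo): buf='foogo' undo_depth=2 redo_depth=1

Answer: yes yes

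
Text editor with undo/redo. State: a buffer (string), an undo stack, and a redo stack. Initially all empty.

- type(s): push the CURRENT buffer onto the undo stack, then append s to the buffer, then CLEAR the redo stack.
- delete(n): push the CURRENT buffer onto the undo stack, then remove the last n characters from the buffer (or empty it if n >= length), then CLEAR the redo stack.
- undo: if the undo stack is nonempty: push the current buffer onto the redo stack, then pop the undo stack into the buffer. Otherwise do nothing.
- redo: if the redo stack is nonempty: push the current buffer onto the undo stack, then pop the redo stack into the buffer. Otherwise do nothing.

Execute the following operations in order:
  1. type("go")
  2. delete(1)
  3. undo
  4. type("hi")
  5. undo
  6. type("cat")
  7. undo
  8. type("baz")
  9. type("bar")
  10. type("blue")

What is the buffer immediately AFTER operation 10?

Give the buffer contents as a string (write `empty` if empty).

After op 1 (type): buf='go' undo_depth=1 redo_depth=0
After op 2 (delete): buf='g' undo_depth=2 redo_depth=0
After op 3 (undo): buf='go' undo_depth=1 redo_depth=1
After op 4 (type): buf='gohi' undo_depth=2 redo_depth=0
After op 5 (undo): buf='go' undo_depth=1 redo_depth=1
After op 6 (type): buf='gocat' undo_depth=2 redo_depth=0
After op 7 (undo): buf='go' undo_depth=1 redo_depth=1
After op 8 (type): buf='gobaz' undo_depth=2 redo_depth=0
After op 9 (type): buf='gobazbar' undo_depth=3 redo_depth=0
After op 10 (type): buf='gobazbarblue' undo_depth=4 redo_depth=0

Answer: gobazbarblue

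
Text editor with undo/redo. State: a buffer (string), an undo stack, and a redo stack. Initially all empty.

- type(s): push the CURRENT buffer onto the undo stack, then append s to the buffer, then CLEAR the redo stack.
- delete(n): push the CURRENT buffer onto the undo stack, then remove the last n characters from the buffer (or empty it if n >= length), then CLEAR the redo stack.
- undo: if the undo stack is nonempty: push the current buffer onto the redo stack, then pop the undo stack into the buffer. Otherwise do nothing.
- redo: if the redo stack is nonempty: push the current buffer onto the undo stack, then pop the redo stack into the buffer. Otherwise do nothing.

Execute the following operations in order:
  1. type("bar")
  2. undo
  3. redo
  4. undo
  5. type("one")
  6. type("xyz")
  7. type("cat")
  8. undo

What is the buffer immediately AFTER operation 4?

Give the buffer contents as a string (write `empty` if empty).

Answer: empty

Derivation:
After op 1 (type): buf='bar' undo_depth=1 redo_depth=0
After op 2 (undo): buf='(empty)' undo_depth=0 redo_depth=1
After op 3 (redo): buf='bar' undo_depth=1 redo_depth=0
After op 4 (undo): buf='(empty)' undo_depth=0 redo_depth=1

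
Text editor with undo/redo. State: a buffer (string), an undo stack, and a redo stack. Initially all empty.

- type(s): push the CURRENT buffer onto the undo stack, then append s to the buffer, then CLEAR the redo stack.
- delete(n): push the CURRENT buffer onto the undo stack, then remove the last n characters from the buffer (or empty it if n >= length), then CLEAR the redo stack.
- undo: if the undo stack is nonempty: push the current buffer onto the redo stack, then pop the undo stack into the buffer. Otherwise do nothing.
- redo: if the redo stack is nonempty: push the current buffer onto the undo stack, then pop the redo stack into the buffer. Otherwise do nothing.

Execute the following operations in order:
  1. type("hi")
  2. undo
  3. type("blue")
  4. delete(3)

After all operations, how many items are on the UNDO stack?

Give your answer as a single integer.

Answer: 2

Derivation:
After op 1 (type): buf='hi' undo_depth=1 redo_depth=0
After op 2 (undo): buf='(empty)' undo_depth=0 redo_depth=1
After op 3 (type): buf='blue' undo_depth=1 redo_depth=0
After op 4 (delete): buf='b' undo_depth=2 redo_depth=0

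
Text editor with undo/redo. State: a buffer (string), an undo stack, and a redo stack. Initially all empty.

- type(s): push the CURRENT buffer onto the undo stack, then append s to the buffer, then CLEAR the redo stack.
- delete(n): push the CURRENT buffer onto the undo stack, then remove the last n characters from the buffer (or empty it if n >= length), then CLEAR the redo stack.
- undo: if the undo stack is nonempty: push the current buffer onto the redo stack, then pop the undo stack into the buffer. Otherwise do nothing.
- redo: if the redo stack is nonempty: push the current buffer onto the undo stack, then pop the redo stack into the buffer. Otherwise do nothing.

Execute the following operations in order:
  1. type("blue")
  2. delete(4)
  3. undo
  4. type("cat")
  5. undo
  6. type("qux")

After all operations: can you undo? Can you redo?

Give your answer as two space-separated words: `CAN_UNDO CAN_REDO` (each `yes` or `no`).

After op 1 (type): buf='blue' undo_depth=1 redo_depth=0
After op 2 (delete): buf='(empty)' undo_depth=2 redo_depth=0
After op 3 (undo): buf='blue' undo_depth=1 redo_depth=1
After op 4 (type): buf='bluecat' undo_depth=2 redo_depth=0
After op 5 (undo): buf='blue' undo_depth=1 redo_depth=1
After op 6 (type): buf='bluequx' undo_depth=2 redo_depth=0

Answer: yes no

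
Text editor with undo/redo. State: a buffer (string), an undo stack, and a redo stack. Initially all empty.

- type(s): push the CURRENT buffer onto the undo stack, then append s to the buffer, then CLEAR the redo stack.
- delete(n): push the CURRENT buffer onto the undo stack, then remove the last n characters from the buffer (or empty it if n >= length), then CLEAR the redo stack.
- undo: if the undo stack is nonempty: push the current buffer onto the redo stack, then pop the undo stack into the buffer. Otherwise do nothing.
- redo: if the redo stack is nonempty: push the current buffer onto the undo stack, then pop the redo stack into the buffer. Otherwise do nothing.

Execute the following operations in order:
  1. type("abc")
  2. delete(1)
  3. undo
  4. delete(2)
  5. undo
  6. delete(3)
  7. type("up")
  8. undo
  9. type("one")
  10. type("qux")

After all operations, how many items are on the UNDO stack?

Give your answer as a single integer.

Answer: 4

Derivation:
After op 1 (type): buf='abc' undo_depth=1 redo_depth=0
After op 2 (delete): buf='ab' undo_depth=2 redo_depth=0
After op 3 (undo): buf='abc' undo_depth=1 redo_depth=1
After op 4 (delete): buf='a' undo_depth=2 redo_depth=0
After op 5 (undo): buf='abc' undo_depth=1 redo_depth=1
After op 6 (delete): buf='(empty)' undo_depth=2 redo_depth=0
After op 7 (type): buf='up' undo_depth=3 redo_depth=0
After op 8 (undo): buf='(empty)' undo_depth=2 redo_depth=1
After op 9 (type): buf='one' undo_depth=3 redo_depth=0
After op 10 (type): buf='onequx' undo_depth=4 redo_depth=0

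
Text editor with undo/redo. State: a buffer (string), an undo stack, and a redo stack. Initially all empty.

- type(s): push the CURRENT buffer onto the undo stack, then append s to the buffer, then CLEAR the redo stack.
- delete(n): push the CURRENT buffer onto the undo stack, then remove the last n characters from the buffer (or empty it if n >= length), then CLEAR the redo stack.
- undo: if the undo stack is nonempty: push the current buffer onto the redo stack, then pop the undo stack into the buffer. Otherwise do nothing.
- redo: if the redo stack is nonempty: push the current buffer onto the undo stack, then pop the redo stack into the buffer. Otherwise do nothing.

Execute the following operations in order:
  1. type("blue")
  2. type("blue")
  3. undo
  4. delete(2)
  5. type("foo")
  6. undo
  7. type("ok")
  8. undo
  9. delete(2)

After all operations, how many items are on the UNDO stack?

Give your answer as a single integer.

After op 1 (type): buf='blue' undo_depth=1 redo_depth=0
After op 2 (type): buf='blueblue' undo_depth=2 redo_depth=0
After op 3 (undo): buf='blue' undo_depth=1 redo_depth=1
After op 4 (delete): buf='bl' undo_depth=2 redo_depth=0
After op 5 (type): buf='blfoo' undo_depth=3 redo_depth=0
After op 6 (undo): buf='bl' undo_depth=2 redo_depth=1
After op 7 (type): buf='blok' undo_depth=3 redo_depth=0
After op 8 (undo): buf='bl' undo_depth=2 redo_depth=1
After op 9 (delete): buf='(empty)' undo_depth=3 redo_depth=0

Answer: 3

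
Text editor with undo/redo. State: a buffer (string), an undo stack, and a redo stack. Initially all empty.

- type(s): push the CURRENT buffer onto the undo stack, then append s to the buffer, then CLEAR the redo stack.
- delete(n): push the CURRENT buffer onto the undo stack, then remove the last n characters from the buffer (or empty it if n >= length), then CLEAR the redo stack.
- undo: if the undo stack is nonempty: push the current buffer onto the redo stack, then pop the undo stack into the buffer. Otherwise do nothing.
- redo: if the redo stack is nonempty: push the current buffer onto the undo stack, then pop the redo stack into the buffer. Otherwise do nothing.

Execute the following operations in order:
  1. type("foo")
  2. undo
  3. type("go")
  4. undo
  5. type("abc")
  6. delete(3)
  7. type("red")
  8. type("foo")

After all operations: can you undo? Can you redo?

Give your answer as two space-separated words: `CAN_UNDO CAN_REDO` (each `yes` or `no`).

Answer: yes no

Derivation:
After op 1 (type): buf='foo' undo_depth=1 redo_depth=0
After op 2 (undo): buf='(empty)' undo_depth=0 redo_depth=1
After op 3 (type): buf='go' undo_depth=1 redo_depth=0
After op 4 (undo): buf='(empty)' undo_depth=0 redo_depth=1
After op 5 (type): buf='abc' undo_depth=1 redo_depth=0
After op 6 (delete): buf='(empty)' undo_depth=2 redo_depth=0
After op 7 (type): buf='red' undo_depth=3 redo_depth=0
After op 8 (type): buf='redfoo' undo_depth=4 redo_depth=0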